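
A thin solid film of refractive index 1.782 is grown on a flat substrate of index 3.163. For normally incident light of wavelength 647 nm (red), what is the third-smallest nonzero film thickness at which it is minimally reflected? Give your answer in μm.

Top surface (1.0 → 1.782): reflection off a higher-index medium gives a half-wave phase shift.
At the lower boundary (n = 1.782 to n = 3.163) the reflected ray undergoes a half-wave phase shift.
Net: no relative phase inversion (both shifts match).
For dark reflection here: 2 n t = (m + ½) λ.
The third-smallest nonzero thickness corresponds to m = 2: t = (m + ½) λ / (2 n) = 2.50 × 647 / (2 × 1.782) = 454 nm.

0.454 μm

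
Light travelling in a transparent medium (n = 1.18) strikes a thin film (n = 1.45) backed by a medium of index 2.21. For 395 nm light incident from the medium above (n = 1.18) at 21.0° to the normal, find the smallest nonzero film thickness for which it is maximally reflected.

142 nm

At the upper boundary (n = 1.18 to n = 1.45) the reflected ray undergoes a half-wave phase shift.
Ray reflecting at the bottom interface goes from n = 1.45 toward n = 2.21: a half-wave phase shift.
Zero or two π shifts → no net half-wave offset.
So the condition for constructive reflection is 2 n t cos θ_r = m λ.
Snell's law: 1.18 sin 21.0° = 1.45 sin θ_r → sin θ_r = 0.292, cos θ_r = 0.957.
Minimum nonzero at m = 1: t = λ / (2 n cos θ_r) = 395 / (2 × 1.45 × 0.957) = 142 nm.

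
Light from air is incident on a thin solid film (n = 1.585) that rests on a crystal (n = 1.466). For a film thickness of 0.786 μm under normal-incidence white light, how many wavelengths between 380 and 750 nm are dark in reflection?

Top surface (1.0 → 1.585): reflection off a higher-index medium gives a half-wave phase shift.
Bottom surface (1.585 → 1.466): reflection off a lower-index medium gives no phase shift.
Net: one phase inversion between the two reflected rays.
With one net inversion, destructive interference in reflection requires 2 n t = m λ.
λ = 2 n t / m = 2492 / m nm.
m=3: 831 nm (IR); m=4: 623 nm (visible); m=5: 498 nm (visible); m=6: 415 nm (visible); m=7: 356 nm (UV).

3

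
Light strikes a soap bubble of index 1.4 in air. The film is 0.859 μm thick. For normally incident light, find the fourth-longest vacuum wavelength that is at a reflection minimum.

At the upper boundary (n = 1.0 to n = 1.4) the reflected ray undergoes a half-wave phase shift.
At the lower boundary (n = 1.4 to n = 1.0) the reflected ray undergoes no phase shift.
The two reflections differ by half a wavelength.
With one net inversion, destructive interference in reflection requires 2 n t = m λ.
λ = 2 n t / m. The fourth-longest wavelength is m = 4: λ = 2 × 1.4 × 859 / 4.00 = 601 nm.

601 nm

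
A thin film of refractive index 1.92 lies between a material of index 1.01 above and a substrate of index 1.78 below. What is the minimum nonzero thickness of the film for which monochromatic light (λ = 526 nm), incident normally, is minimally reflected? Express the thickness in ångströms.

1370 Å

At the upper boundary (n = 1.01 to n = 1.92) the reflected ray undergoes a half-wave phase shift.
Bottom surface (1.92 → 1.78): reflection off a lower-index medium gives no phase shift.
The two reflections differ by half a wavelength.
So the condition for destructive reflection is 2 n t = m λ.
Minimum nonzero at m = 1: t = λ / (2 n) = 526 / (2 × 1.92) = 137 nm.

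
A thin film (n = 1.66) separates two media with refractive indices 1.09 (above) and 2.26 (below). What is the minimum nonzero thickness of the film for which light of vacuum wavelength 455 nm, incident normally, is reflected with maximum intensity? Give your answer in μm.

At the upper boundary (n = 1.09 to n = 1.66) the reflected ray undergoes a half-wave phase shift.
Ray reflecting at the bottom interface goes from n = 1.66 toward n = 2.26: a half-wave phase shift.
Zero or two π shifts → no net half-wave offset.
So the condition for constructive reflection is 2 n t = m λ.
Minimum nonzero at m = 1: t = λ / (2 n) = 455 / (2 × 1.66) = 137 nm.

0.137 μm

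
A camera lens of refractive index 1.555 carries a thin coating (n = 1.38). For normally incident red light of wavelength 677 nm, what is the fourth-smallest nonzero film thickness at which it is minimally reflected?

859 nm

Top surface (1.0 → 1.38): reflection off a higher-index medium gives a half-wave phase shift.
Ray reflecting at the bottom interface goes from n = 1.38 toward n = 1.555: a half-wave phase shift.
Zero or two π shifts → no net half-wave offset.
So the condition for destructive reflection is 2 n t = (m + ½) λ.
The fourth-smallest nonzero thickness corresponds to m = 3: t = (m + ½) λ / (2 n) = 3.50 × 677 / (2 × 1.38) = 859 nm.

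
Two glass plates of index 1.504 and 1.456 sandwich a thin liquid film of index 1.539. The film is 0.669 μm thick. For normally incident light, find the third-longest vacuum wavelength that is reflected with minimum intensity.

Ray reflecting at the top interface goes from n = 1.504 toward n = 1.539: a half-wave phase shift.
At the lower boundary (n = 1.539 to n = 1.456) the reflected ray undergoes no phase shift.
Exactly one π shift → a net half-wave offset.
So the condition for destructive reflection is 2 n t = m λ.
λ = 2 n t / m. The third-longest wavelength is m = 3: λ = 2 × 1.539 × 669 / 3.00 = 686 nm.

686 nm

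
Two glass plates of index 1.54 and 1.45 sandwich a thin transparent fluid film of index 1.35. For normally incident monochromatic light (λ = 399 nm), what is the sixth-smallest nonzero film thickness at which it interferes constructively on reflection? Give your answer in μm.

Top surface (1.54 → 1.35): reflection off a lower-index medium gives no phase shift.
Ray reflecting at the bottom interface goes from n = 1.35 toward n = 1.45: a half-wave phase shift.
Net: one phase inversion between the two reflected rays.
So the condition for constructive reflection is 2 n t = (m + ½) λ.
The sixth-smallest nonzero thickness corresponds to m = 5: t = (m + ½) λ / (2 n) = 5.50 × 399 / (2 × 1.35) = 813 nm.

0.813 μm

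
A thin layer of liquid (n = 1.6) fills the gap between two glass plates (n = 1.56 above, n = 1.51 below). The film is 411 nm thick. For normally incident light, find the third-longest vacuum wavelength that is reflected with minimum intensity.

At the upper boundary (n = 1.56 to n = 1.6) the reflected ray undergoes a half-wave phase shift.
Bottom surface (1.6 → 1.51): reflection off a lower-index medium gives no phase shift.
Net: one phase inversion between the two reflected rays.
With one net inversion, destructive interference in reflection requires 2 n t = m λ.
λ = 2 n t / m. The third-longest wavelength is m = 3: λ = 2 × 1.6 × 411 / 3.00 = 438 nm.

438 nm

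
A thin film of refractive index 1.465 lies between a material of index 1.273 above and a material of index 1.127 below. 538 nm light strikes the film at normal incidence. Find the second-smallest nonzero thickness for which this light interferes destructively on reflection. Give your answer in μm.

At the upper boundary (n = 1.273 to n = 1.465) the reflected ray undergoes a half-wave phase shift.
Ray reflecting at the bottom interface goes from n = 1.465 toward n = 1.127: no phase shift.
The two reflections differ by half a wavelength.
So the condition for destructive reflection is 2 n t = m λ.
The second-smallest nonzero thickness corresponds to m = 2: t = m λ / (2 n) = 2.00 × 538 / (2 × 1.465) = 367 nm.

0.367 μm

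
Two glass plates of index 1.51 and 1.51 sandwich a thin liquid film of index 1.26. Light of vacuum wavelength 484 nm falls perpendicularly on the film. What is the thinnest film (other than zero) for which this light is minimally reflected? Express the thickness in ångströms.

Ray reflecting at the top interface goes from n = 1.51 toward n = 1.26: no phase shift.
At the lower boundary (n = 1.26 to n = 1.51) the reflected ray undergoes a half-wave phase shift.
Net: one phase inversion between the two reflected rays.
For dark reflection here: 2 n t = m λ.
Minimum nonzero at m = 1: t = λ / (2 n) = 484 / (2 × 1.26) = 192 nm.

1921 Å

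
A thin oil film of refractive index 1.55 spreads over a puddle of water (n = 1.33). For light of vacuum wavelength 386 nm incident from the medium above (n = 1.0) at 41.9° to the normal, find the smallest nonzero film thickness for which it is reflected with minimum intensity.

Ray reflecting at the top interface goes from n = 1.0 toward n = 1.55: a half-wave phase shift.
Ray reflecting at the bottom interface goes from n = 1.55 toward n = 1.33: no phase shift.
The two reflections differ by half a wavelength.
For minimum reflection here: 2 n t cos θ_r = m λ.
Snell's law: 1.0 sin 41.9° = 1.55 sin θ_r → sin θ_r = 0.431, cos θ_r = 0.902.
Minimum nonzero at m = 1: t = λ / (2 n cos θ_r) = 386 / (2 × 1.55 × 0.902) = 138 nm.

138 nm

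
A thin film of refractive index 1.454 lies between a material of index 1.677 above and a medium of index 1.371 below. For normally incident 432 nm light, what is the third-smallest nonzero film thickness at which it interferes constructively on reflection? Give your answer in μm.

At the upper boundary (n = 1.677 to n = 1.454) the reflected ray undergoes no phase shift.
At the lower boundary (n = 1.454 to n = 1.371) the reflected ray undergoes no phase shift.
The two reflections carry the same phase change, so no net offset.
With no net inversion, constructive interference in reflection requires 2 n t = m λ.
The third-smallest nonzero thickness corresponds to m = 3: t = m λ / (2 n) = 3.00 × 432 / (2 × 1.454) = 446 nm.

0.446 μm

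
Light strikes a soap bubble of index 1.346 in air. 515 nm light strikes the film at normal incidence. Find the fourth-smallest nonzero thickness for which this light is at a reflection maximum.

670 nm

Top surface (1.0 → 1.346): reflection off a higher-index medium gives a half-wave phase shift.
Ray reflecting at the bottom interface goes from n = 1.346 toward n = 1.0: no phase shift.
Net: one phase inversion between the two reflected rays.
With one net inversion, constructive interference in reflection requires 2 n t = (m + ½) λ.
The fourth-smallest nonzero thickness corresponds to m = 3: t = (m + ½) λ / (2 n) = 3.50 × 515 / (2 × 1.346) = 670 nm.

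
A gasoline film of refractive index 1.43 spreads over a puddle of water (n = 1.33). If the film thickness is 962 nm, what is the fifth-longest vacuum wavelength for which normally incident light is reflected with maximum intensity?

Top surface (1.0 → 1.43): reflection off a higher-index medium gives a half-wave phase shift.
Ray reflecting at the bottom interface goes from n = 1.43 toward n = 1.33: no phase shift.
Exactly one π shift → a net half-wave offset.
So the condition for constructive reflection is 2 n t = (m + ½) λ.
λ = 2 n t / (m + ½). The fifth-longest wavelength is m = 4: λ = 2 × 1.43 × 962 / 4.50 = 611 nm.

611 nm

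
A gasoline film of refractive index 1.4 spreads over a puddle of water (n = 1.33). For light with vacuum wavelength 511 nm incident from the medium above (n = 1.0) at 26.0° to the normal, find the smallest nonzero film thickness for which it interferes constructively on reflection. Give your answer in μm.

0.0961 μm

At the upper boundary (n = 1.0 to n = 1.4) the reflected ray undergoes a half-wave phase shift.
Ray reflecting at the bottom interface goes from n = 1.4 toward n = 1.33: no phase shift.
The two reflections differ by half a wavelength.
For maximum reflection here: 2 n t cos θ_r = (m + ½) λ.
Snell's law: 1.0 sin 26.0° = 1.4 sin θ_r → sin θ_r = 0.313, cos θ_r = 0.950.
Minimum at m = 0: t = λ / (4 n cos θ_r) = 511 / (4 × 1.4 × 0.950) = 96.1 nm.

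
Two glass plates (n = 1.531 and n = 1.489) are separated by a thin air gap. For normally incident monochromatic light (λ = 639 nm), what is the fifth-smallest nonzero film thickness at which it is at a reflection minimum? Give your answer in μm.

1.60 μm

Top surface (1.531 → 1.0): reflection off a lower-index medium gives no phase shift.
Bottom surface (1.0 → 1.489): reflection off a higher-index medium gives a half-wave phase shift.
Exactly one π shift → a net half-wave offset.
With one net inversion, destructive interference in reflection requires 2 n t = m λ.
The fifth-smallest nonzero thickness corresponds to m = 5: t = m λ / (2 n) = 5.00 × 639 / (2 × 1.0) = 1598 nm.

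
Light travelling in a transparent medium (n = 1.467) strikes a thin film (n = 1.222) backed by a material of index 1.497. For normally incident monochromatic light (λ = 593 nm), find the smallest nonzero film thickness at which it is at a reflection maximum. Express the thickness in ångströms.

1213 Å

Top surface (1.467 → 1.222): reflection off a lower-index medium gives no phase shift.
At the lower boundary (n = 1.222 to n = 1.497) the reflected ray undergoes a half-wave phase shift.
The two reflections differ by half a wavelength.
With one net inversion, constructive interference in reflection requires 2 n t = (m + ½) λ.
Minimum at m = 0: t = λ / (4 n) = 593 / (4 × 1.222) = 121 nm.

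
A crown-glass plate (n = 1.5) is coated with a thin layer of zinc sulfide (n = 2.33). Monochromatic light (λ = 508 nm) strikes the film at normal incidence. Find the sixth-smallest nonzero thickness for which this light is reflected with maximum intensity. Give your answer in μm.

0.600 μm

Top surface (1.0 → 2.33): reflection off a higher-index medium gives a half-wave phase shift.
Bottom surface (2.33 → 1.5): reflection off a lower-index medium gives no phase shift.
Net: one phase inversion between the two reflected rays.
For maximum reflection here: 2 n t = (m + ½) λ.
The sixth-smallest nonzero thickness corresponds to m = 5: t = (m + ½) λ / (2 n) = 5.50 × 508 / (2 × 2.33) = 600 nm.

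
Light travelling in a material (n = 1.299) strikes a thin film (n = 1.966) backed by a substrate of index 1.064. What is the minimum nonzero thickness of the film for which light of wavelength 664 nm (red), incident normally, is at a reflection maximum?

At the upper boundary (n = 1.299 to n = 1.966) the reflected ray undergoes a half-wave phase shift.
At the lower boundary (n = 1.966 to n = 1.064) the reflected ray undergoes no phase shift.
The two reflections differ by half a wavelength.
With one net inversion, constructive interference in reflection requires 2 n t = (m + ½) λ.
Minimum at m = 0: t = λ / (4 n) = 664 / (4 × 1.966) = 84.4 nm.

84.4 nm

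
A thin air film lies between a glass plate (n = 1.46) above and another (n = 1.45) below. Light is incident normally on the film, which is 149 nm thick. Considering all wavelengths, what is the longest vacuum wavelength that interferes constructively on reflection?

Top surface (1.46 → 1.0): reflection off a lower-index medium gives no phase shift.
Bottom surface (1.0 → 1.45): reflection off a higher-index medium gives a half-wave phase shift.
Exactly one π shift → a net half-wave offset.
So the condition for constructive reflection is 2 n t = (m + ½) λ.
λ = 2 n t / (m + ½). The longest wavelength is m = 0: λ = 2 × 1.0 × 149 / 0.500 = 596 nm.

596 nm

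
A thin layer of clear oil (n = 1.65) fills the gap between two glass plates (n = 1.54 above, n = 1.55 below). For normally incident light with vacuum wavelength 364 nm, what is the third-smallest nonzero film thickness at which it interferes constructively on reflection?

276 nm

Top surface (1.54 → 1.65): reflection off a higher-index medium gives a half-wave phase shift.
Ray reflecting at the bottom interface goes from n = 1.65 toward n = 1.55: no phase shift.
The two reflections differ by half a wavelength.
With one net inversion, constructive interference in reflection requires 2 n t = (m + ½) λ.
The third-smallest nonzero thickness corresponds to m = 2: t = (m + ½) λ / (2 n) = 2.50 × 364 / (2 × 1.65) = 276 nm.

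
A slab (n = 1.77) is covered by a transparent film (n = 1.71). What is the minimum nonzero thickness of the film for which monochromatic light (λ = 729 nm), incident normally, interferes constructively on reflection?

213 nm

Ray reflecting at the top interface goes from n = 1.0 toward n = 1.71: a half-wave phase shift.
Bottom surface (1.71 → 1.77): reflection off a higher-index medium gives a half-wave phase shift.
Net: no relative phase inversion (both shifts match).
For bright reflection here: 2 n t = m λ.
Minimum nonzero at m = 1: t = λ / (2 n) = 729 / (2 × 1.71) = 213 nm.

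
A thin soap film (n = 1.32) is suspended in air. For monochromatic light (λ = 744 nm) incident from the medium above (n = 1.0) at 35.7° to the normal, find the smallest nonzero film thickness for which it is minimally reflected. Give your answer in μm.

0.314 μm

Ray reflecting at the top interface goes from n = 1.0 toward n = 1.32: a half-wave phase shift.
At the lower boundary (n = 1.32 to n = 1.0) the reflected ray undergoes no phase shift.
Net: one phase inversion between the two reflected rays.
With one net inversion, destructive interference in reflection requires 2 n t cos θ_r = m λ.
Snell's law: 1.0 sin 35.7° = 1.32 sin θ_r → sin θ_r = 0.442, cos θ_r = 0.897.
Minimum nonzero at m = 1: t = λ / (2 n cos θ_r) = 744 / (2 × 1.32 × 0.897) = 314 nm.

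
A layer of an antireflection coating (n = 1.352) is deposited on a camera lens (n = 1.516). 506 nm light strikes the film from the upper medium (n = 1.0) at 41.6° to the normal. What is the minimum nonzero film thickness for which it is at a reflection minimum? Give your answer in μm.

0.107 μm

Ray reflecting at the top interface goes from n = 1.0 toward n = 1.352: a half-wave phase shift.
Ray reflecting at the bottom interface goes from n = 1.352 toward n = 1.516: a half-wave phase shift.
Zero or two π shifts → no net half-wave offset.
So the condition for destructive reflection is 2 n t cos θ_r = (m + ½) λ.
Snell's law: 1.0 sin 41.6° = 1.352 sin θ_r → sin θ_r = 0.491, cos θ_r = 0.871.
Minimum at m = 0: t = λ / (4 n cos θ_r) = 506 / (4 × 1.352 × 0.871) = 107 nm.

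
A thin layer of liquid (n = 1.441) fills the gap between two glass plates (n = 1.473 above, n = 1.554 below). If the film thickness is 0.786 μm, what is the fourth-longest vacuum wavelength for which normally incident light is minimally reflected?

Top surface (1.473 → 1.441): reflection off a lower-index medium gives no phase shift.
Ray reflecting at the bottom interface goes from n = 1.441 toward n = 1.554: a half-wave phase shift.
Net: one phase inversion between the two reflected rays.
So the condition for destructive reflection is 2 n t = m λ.
λ = 2 n t / m. The fourth-longest wavelength is m = 4: λ = 2 × 1.441 × 786 / 4.00 = 566 nm.

566 nm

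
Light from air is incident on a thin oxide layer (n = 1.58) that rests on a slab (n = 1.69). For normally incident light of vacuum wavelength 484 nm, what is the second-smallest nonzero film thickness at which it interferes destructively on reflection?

Top surface (1.0 → 1.58): reflection off a higher-index medium gives a half-wave phase shift.
Bottom surface (1.58 → 1.69): reflection off a higher-index medium gives a half-wave phase shift.
Net: no relative phase inversion (both shifts match).
With no net inversion, destructive interference in reflection requires 2 n t = (m + ½) λ.
The second-smallest nonzero thickness corresponds to m = 1: t = (m + ½) λ / (2 n) = 1.50 × 484 / (2 × 1.58) = 230 nm.

230 nm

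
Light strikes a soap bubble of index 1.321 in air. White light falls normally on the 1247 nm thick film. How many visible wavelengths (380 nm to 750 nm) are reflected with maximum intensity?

5

At the upper boundary (n = 1.0 to n = 1.321) the reflected ray undergoes a half-wave phase shift.
Ray reflecting at the bottom interface goes from n = 1.321 toward n = 1.0: no phase shift.
The two reflections differ by half a wavelength.
With one net inversion, constructive interference in reflection requires 2 n t = (m + ½) λ.
λ = 2 n t / (m + ½) = 3295 / (m + ½) nm.
m=3: 941 nm (IR); m=4: 732 nm (visible); m=5: 599 nm (visible); m=6: 507 nm (visible); m=7: 439 nm (visible); m=8: 388 nm (visible); m=9: 347 nm (UV).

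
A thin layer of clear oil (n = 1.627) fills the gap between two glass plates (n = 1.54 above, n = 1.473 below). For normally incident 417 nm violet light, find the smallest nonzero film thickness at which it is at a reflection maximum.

Ray reflecting at the top interface goes from n = 1.54 toward n = 1.627: a half-wave phase shift.
Ray reflecting at the bottom interface goes from n = 1.627 toward n = 1.473: no phase shift.
Exactly one π shift → a net half-wave offset.
So the condition for constructive reflection is 2 n t = (m + ½) λ.
Minimum at m = 0: t = λ / (4 n) = 417 / (4 × 1.627) = 64.1 nm.

64.1 nm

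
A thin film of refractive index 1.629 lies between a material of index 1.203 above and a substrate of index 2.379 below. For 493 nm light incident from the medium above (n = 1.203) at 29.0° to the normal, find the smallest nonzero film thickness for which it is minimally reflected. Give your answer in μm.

0.0810 μm

At the upper boundary (n = 1.203 to n = 1.629) the reflected ray undergoes a half-wave phase shift.
Ray reflecting at the bottom interface goes from n = 1.629 toward n = 2.379: a half-wave phase shift.
Net: no relative phase inversion (both shifts match).
For minimum reflection here: 2 n t cos θ_r = (m + ½) λ.
Snell's law: 1.203 sin 29.0° = 1.629 sin θ_r → sin θ_r = 0.358, cos θ_r = 0.934.
Minimum at m = 0: t = λ / (4 n cos θ_r) = 493 / (4 × 1.629 × 0.934) = 81.0 nm.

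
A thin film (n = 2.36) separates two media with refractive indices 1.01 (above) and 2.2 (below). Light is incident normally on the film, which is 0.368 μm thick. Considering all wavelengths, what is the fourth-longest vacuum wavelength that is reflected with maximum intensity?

496 nm

At the upper boundary (n = 1.01 to n = 2.36) the reflected ray undergoes a half-wave phase shift.
Bottom surface (2.36 → 2.2): reflection off a lower-index medium gives no phase shift.
Net: one phase inversion between the two reflected rays.
For strong reflection here: 2 n t = (m + ½) λ.
λ = 2 n t / (m + ½). The fourth-longest wavelength is m = 3: λ = 2 × 2.36 × 368 / 3.50 = 496 nm.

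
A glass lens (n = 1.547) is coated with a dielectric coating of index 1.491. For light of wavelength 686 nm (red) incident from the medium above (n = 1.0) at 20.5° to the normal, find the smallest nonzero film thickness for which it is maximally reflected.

237 nm

Top surface (1.0 → 1.491): reflection off a higher-index medium gives a half-wave phase shift.
At the lower boundary (n = 1.491 to n = 1.547) the reflected ray undergoes a half-wave phase shift.
Net: no relative phase inversion (both shifts match).
So the condition for constructive reflection is 2 n t cos θ_r = m λ.
Snell's law: 1.0 sin 20.5° = 1.491 sin θ_r → sin θ_r = 0.235, cos θ_r = 0.972.
Minimum nonzero at m = 1: t = λ / (2 n cos θ_r) = 686 / (2 × 1.491 × 0.972) = 237 nm.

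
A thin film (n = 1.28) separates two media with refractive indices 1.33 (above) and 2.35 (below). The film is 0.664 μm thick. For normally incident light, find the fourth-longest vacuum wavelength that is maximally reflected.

486 nm

Ray reflecting at the top interface goes from n = 1.33 toward n = 1.28: no phase shift.
At the lower boundary (n = 1.28 to n = 2.35) the reflected ray undergoes a half-wave phase shift.
Exactly one π shift → a net half-wave offset.
With one net inversion, constructive interference in reflection requires 2 n t = (m + ½) λ.
λ = 2 n t / (m + ½). The fourth-longest wavelength is m = 3: λ = 2 × 1.28 × 664 / 3.50 = 486 nm.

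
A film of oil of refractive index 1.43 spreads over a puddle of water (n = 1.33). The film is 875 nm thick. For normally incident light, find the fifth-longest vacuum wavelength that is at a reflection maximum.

At the upper boundary (n = 1.0 to n = 1.43) the reflected ray undergoes a half-wave phase shift.
Bottom surface (1.43 → 1.33): reflection off a lower-index medium gives no phase shift.
The two reflections differ by half a wavelength.
So the condition for constructive reflection is 2 n t = (m + ½) λ.
λ = 2 n t / (m + ½). The fifth-longest wavelength is m = 4: λ = 2 × 1.43 × 875 / 4.50 = 556 nm.

556 nm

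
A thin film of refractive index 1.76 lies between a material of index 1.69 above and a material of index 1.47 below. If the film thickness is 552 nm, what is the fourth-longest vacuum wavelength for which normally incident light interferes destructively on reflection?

486 nm

At the upper boundary (n = 1.69 to n = 1.76) the reflected ray undergoes a half-wave phase shift.
Bottom surface (1.76 → 1.47): reflection off a lower-index medium gives no phase shift.
Exactly one π shift → a net half-wave offset.
For weak reflection here: 2 n t = m λ.
λ = 2 n t / m. The fourth-longest wavelength is m = 4: λ = 2 × 1.76 × 552 / 4.00 = 486 nm.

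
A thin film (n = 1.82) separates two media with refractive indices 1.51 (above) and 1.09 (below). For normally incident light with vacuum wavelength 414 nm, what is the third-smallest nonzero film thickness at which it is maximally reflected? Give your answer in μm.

0.284 μm

At the upper boundary (n = 1.51 to n = 1.82) the reflected ray undergoes a half-wave phase shift.
Bottom surface (1.82 → 1.09): reflection off a lower-index medium gives no phase shift.
Net: one phase inversion between the two reflected rays.
For strong reflection here: 2 n t = (m + ½) λ.
The third-smallest nonzero thickness corresponds to m = 2: t = (m + ½) λ / (2 n) = 2.50 × 414 / (2 × 1.82) = 284 nm.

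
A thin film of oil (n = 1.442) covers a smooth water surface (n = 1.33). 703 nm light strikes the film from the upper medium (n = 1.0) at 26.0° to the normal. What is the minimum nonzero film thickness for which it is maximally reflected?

Ray reflecting at the top interface goes from n = 1.0 toward n = 1.442: a half-wave phase shift.
Ray reflecting at the bottom interface goes from n = 1.442 toward n = 1.33: no phase shift.
Exactly one π shift → a net half-wave offset.
So the condition for constructive reflection is 2 n t cos θ_r = (m + ½) λ.
Snell's law: 1.0 sin 26.0° = 1.442 sin θ_r → sin θ_r = 0.304, cos θ_r = 0.953.
Minimum at m = 0: t = λ / (4 n cos θ_r) = 703 / (4 × 1.442 × 0.953) = 128 nm.

128 nm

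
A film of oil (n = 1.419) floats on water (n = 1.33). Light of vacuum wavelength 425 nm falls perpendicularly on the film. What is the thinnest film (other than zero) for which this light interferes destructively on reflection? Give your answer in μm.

Ray reflecting at the top interface goes from n = 1.0 toward n = 1.419: a half-wave phase shift.
At the lower boundary (n = 1.419 to n = 1.33) the reflected ray undergoes no phase shift.
Net: one phase inversion between the two reflected rays.
So the condition for destructive reflection is 2 n t = m λ.
Minimum nonzero at m = 1: t = λ / (2 n) = 425 / (2 × 1.419) = 150 nm.

0.150 μm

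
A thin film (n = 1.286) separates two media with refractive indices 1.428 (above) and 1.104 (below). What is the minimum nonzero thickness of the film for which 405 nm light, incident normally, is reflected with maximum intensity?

157 nm

Ray reflecting at the top interface goes from n = 1.428 toward n = 1.286: no phase shift.
Ray reflecting at the bottom interface goes from n = 1.286 toward n = 1.104: no phase shift.
The two reflections carry the same phase change, so no net offset.
With no net inversion, constructive interference in reflection requires 2 n t = m λ.
Minimum nonzero at m = 1: t = λ / (2 n) = 405 / (2 × 1.286) = 157 nm.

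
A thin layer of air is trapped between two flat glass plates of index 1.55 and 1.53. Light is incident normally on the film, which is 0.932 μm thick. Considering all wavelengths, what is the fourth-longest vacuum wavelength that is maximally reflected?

At the upper boundary (n = 1.55 to n = 1.0) the reflected ray undergoes no phase shift.
Ray reflecting at the bottom interface goes from n = 1.0 toward n = 1.53: a half-wave phase shift.
Net: one phase inversion between the two reflected rays.
With one net inversion, constructive interference in reflection requires 2 n t = (m + ½) λ.
λ = 2 n t / (m + ½). The fourth-longest wavelength is m = 3: λ = 2 × 1.0 × 932 / 3.50 = 533 nm.

533 nm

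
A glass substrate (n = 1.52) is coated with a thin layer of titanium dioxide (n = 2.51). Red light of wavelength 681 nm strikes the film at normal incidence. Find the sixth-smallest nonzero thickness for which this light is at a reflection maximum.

Top surface (1.0 → 2.51): reflection off a higher-index medium gives a half-wave phase shift.
At the lower boundary (n = 2.51 to n = 1.52) the reflected ray undergoes no phase shift.
Net: one phase inversion between the two reflected rays.
So the condition for constructive reflection is 2 n t = (m + ½) λ.
The sixth-smallest nonzero thickness corresponds to m = 5: t = (m + ½) λ / (2 n) = 5.50 × 681 / (2 × 2.51) = 746 nm.

746 nm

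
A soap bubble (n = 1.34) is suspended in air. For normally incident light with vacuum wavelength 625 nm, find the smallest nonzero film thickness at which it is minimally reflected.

Ray reflecting at the top interface goes from n = 1.0 toward n = 1.34: a half-wave phase shift.
At the lower boundary (n = 1.34 to n = 1.0) the reflected ray undergoes no phase shift.
The two reflections differ by half a wavelength.
For minimum reflection here: 2 n t = m λ.
Minimum nonzero at m = 1: t = λ / (2 n) = 625 / (2 × 1.34) = 233 nm.

233 nm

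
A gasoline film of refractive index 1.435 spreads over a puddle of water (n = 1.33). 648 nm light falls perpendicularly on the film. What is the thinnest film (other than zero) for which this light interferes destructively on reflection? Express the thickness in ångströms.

Ray reflecting at the top interface goes from n = 1.0 toward n = 1.435: a half-wave phase shift.
At the lower boundary (n = 1.435 to n = 1.33) the reflected ray undergoes no phase shift.
The two reflections differ by half a wavelength.
So the condition for destructive reflection is 2 n t = m λ.
Minimum nonzero at m = 1: t = λ / (2 n) = 648 / (2 × 1.435) = 226 nm.

2258 Å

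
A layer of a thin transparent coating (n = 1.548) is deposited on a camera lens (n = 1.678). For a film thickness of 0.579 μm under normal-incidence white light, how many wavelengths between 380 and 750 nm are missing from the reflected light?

3

Top surface (1.0 → 1.548): reflection off a higher-index medium gives a half-wave phase shift.
At the lower boundary (n = 1.548 to n = 1.678) the reflected ray undergoes a half-wave phase shift.
Zero or two π shifts → no net half-wave offset.
For weak reflection here: 2 n t = (m + ½) λ.
λ = 2 n t / (m + ½) = 1793 / (m + ½) nm.
m=1: 1195 nm (IR); m=2: 717 nm (visible); m=3: 512 nm (visible); m=4: 398 nm (visible); m=5: 326 nm (UV).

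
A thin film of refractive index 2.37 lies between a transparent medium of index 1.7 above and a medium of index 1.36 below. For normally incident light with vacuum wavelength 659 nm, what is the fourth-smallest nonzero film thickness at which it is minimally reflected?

Top surface (1.7 → 2.37): reflection off a higher-index medium gives a half-wave phase shift.
Ray reflecting at the bottom interface goes from n = 2.37 toward n = 1.36: no phase shift.
Exactly one π shift → a net half-wave offset.
So the condition for destructive reflection is 2 n t = m λ.
The fourth-smallest nonzero thickness corresponds to m = 4: t = m λ / (2 n) = 4.00 × 659 / (2 × 2.37) = 556 nm.

556 nm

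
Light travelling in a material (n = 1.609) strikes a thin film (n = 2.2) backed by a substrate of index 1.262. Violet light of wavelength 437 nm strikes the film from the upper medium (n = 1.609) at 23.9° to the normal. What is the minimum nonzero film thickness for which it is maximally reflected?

52.0 nm

At the upper boundary (n = 1.609 to n = 2.2) the reflected ray undergoes a half-wave phase shift.
At the lower boundary (n = 2.2 to n = 1.262) the reflected ray undergoes no phase shift.
Exactly one π shift → a net half-wave offset.
With one net inversion, constructive interference in reflection requires 2 n t cos θ_r = (m + ½) λ.
Snell's law: 1.609 sin 23.9° = 2.2 sin θ_r → sin θ_r = 0.296, cos θ_r = 0.955.
Minimum at m = 0: t = λ / (4 n cos θ_r) = 437 / (4 × 2.2 × 0.955) = 52.0 nm.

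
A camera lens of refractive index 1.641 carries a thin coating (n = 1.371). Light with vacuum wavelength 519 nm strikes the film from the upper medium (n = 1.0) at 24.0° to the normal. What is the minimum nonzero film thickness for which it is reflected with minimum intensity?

At the upper boundary (n = 1.0 to n = 1.371) the reflected ray undergoes a half-wave phase shift.
Bottom surface (1.371 → 1.641): reflection off a higher-index medium gives a half-wave phase shift.
The two reflections carry the same phase change, so no net offset.
With no net inversion, destructive interference in reflection requires 2 n t cos θ_r = (m + ½) λ.
Snell's law: 1.0 sin 24.0° = 1.371 sin θ_r → sin θ_r = 0.297, cos θ_r = 0.955.
Minimum at m = 0: t = λ / (4 n cos θ_r) = 519 / (4 × 1.371 × 0.955) = 99.1 nm.

99.1 nm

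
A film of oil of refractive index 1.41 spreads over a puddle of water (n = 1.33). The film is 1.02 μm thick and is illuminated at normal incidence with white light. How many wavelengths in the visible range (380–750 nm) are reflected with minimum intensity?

Ray reflecting at the top interface goes from n = 1.0 toward n = 1.41: a half-wave phase shift.
At the lower boundary (n = 1.41 to n = 1.33) the reflected ray undergoes no phase shift.
The two reflections differ by half a wavelength.
For minimum reflection here: 2 n t = m λ.
λ = 2 n t / m = 2876 / m nm.
m=3: 959 nm (IR); m=4: 719 nm (visible); m=5: 575 nm (visible); m=6: 479 nm (visible); m=7: 411 nm (visible); m=8: 360 nm (UV).

4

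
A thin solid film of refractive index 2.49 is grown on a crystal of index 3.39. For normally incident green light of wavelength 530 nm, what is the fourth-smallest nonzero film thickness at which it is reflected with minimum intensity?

372 nm

Top surface (1.0 → 2.49): reflection off a higher-index medium gives a half-wave phase shift.
Ray reflecting at the bottom interface goes from n = 2.49 toward n = 3.39: a half-wave phase shift.
The two reflections carry the same phase change, so no net offset.
With no net inversion, destructive interference in reflection requires 2 n t = (m + ½) λ.
The fourth-smallest nonzero thickness corresponds to m = 3: t = (m + ½) λ / (2 n) = 3.50 × 530 / (2 × 2.49) = 372 nm.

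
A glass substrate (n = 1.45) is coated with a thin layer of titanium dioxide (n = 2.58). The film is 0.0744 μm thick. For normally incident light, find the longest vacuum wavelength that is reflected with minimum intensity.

At the upper boundary (n = 1.0 to n = 2.58) the reflected ray undergoes a half-wave phase shift.
Bottom surface (2.58 → 1.45): reflection off a lower-index medium gives no phase shift.
Net: one phase inversion between the two reflected rays.
For weak reflection here: 2 n t = m λ.
λ = 2 n t / m. The longest wavelength is m = 1: λ = 2 × 2.58 × 74.4 / 1.00 = 384 nm.

384 nm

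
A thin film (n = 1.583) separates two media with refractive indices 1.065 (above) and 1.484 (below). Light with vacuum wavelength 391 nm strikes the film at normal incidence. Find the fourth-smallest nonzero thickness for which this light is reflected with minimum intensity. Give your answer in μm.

Top surface (1.065 → 1.583): reflection off a higher-index medium gives a half-wave phase shift.
At the lower boundary (n = 1.583 to n = 1.484) the reflected ray undergoes no phase shift.
Exactly one π shift → a net half-wave offset.
For dark reflection here: 2 n t = m λ.
The fourth-smallest nonzero thickness corresponds to m = 4: t = m λ / (2 n) = 4.00 × 391 / (2 × 1.583) = 494 nm.

0.494 μm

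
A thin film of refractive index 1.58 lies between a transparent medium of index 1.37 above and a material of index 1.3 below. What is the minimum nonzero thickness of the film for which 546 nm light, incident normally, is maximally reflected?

86.4 nm

Ray reflecting at the top interface goes from n = 1.37 toward n = 1.58: a half-wave phase shift.
Ray reflecting at the bottom interface goes from n = 1.58 toward n = 1.3: no phase shift.
Net: one phase inversion between the two reflected rays.
For maximum reflection here: 2 n t = (m + ½) λ.
Minimum at m = 0: t = λ / (4 n) = 546 / (4 × 1.58) = 86.4 nm.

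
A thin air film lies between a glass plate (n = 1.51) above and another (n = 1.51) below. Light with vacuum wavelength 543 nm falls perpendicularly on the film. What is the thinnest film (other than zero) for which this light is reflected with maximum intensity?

Top surface (1.51 → 1.0): reflection off a lower-index medium gives no phase shift.
Bottom surface (1.0 → 1.51): reflection off a higher-index medium gives a half-wave phase shift.
Exactly one π shift → a net half-wave offset.
So the condition for constructive reflection is 2 n t = (m + ½) λ.
Minimum at m = 0: t = λ / (4 n) = 543 / (4 × 1.0) = 136 nm.

136 nm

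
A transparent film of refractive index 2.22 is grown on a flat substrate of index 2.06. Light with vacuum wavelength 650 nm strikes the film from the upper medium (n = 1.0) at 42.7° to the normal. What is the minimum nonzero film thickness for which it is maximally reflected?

76.9 nm

Ray reflecting at the top interface goes from n = 1.0 toward n = 2.22: a half-wave phase shift.
Ray reflecting at the bottom interface goes from n = 2.22 toward n = 2.06: no phase shift.
Exactly one π shift → a net half-wave offset.
So the condition for constructive reflection is 2 n t cos θ_r = (m + ½) λ.
Snell's law: 1.0 sin 42.7° = 2.22 sin θ_r → sin θ_r = 0.305, cos θ_r = 0.952.
Minimum at m = 0: t = λ / (4 n cos θ_r) = 650 / (4 × 2.22 × 0.952) = 76.9 nm.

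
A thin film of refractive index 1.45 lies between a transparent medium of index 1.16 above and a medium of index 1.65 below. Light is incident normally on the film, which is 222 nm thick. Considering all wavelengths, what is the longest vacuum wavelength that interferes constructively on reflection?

644 nm

Top surface (1.16 → 1.45): reflection off a higher-index medium gives a half-wave phase shift.
Bottom surface (1.45 → 1.65): reflection off a higher-index medium gives a half-wave phase shift.
The two reflections carry the same phase change, so no net offset.
With no net inversion, constructive interference in reflection requires 2 n t = m λ.
λ = 2 n t / m. The longest wavelength is m = 1: λ = 2 × 1.45 × 222 / 1.00 = 644 nm.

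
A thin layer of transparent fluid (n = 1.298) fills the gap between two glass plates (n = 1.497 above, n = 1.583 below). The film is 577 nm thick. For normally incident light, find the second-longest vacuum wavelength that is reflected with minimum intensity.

749 nm

Top surface (1.497 → 1.298): reflection off a lower-index medium gives no phase shift.
Ray reflecting at the bottom interface goes from n = 1.298 toward n = 1.583: a half-wave phase shift.
Exactly one π shift → a net half-wave offset.
So the condition for destructive reflection is 2 n t = m λ.
λ = 2 n t / m. The second-longest wavelength is m = 2: λ = 2 × 1.298 × 577 / 2.00 = 749 nm.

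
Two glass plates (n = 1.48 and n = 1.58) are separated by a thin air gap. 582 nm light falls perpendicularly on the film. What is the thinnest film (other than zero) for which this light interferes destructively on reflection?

291 nm

Top surface (1.48 → 1.0): reflection off a lower-index medium gives no phase shift.
Bottom surface (1.0 → 1.58): reflection off a higher-index medium gives a half-wave phase shift.
Exactly one π shift → a net half-wave offset.
So the condition for destructive reflection is 2 n t = m λ.
Minimum nonzero at m = 1: t = λ / (2 n) = 582 / (2 × 1.0) = 291 nm.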